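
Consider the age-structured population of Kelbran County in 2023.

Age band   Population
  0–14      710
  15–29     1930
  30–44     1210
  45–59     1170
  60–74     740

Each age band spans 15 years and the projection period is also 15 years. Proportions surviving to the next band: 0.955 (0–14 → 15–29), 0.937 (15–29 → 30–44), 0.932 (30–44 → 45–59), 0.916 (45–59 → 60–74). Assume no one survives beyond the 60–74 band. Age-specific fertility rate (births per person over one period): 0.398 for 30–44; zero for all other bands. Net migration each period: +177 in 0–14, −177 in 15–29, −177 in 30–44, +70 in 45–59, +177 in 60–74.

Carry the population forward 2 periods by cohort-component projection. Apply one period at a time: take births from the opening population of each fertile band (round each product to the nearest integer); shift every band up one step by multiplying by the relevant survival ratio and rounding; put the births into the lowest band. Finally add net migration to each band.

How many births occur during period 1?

Call the bands 1 to 5, youngest first.
— Period 1 —
Births: 1210 × 0.398 = 482
Band 2: 710 × 0.955 = 678
Band 3: 1930 × 0.937 = 1808
Band 4: 1210 × 0.932 = 1128
Band 5: 1170 × 0.916 = 1072
Net migration: Band 1 + 177 → 659; Band 2 − 177 → 501; Band 3 − 177 → 1631; Band 4 + 70 → 1198; Band 5 + 177 → 1249
Population now: 0–14=659, 15–29=501, 30–44=1631, 45–59=1198, 60–74=1249

482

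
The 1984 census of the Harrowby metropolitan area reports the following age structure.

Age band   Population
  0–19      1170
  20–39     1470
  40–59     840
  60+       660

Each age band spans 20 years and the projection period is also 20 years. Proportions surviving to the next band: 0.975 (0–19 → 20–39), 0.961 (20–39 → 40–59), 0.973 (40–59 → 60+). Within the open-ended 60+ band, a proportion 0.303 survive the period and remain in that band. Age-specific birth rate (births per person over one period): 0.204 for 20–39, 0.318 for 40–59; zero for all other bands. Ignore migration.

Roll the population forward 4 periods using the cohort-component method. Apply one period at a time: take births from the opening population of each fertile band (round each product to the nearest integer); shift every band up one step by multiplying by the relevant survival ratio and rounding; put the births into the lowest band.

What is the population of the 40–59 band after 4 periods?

Call the groups 1 to 4, youngest first.
After projecting period 1:
Births: 1470 * 0.204 = 300  |  840 * 0.318 = 267 → 567
Group 2: 1170 * 0.975 = 1141
Group 3: 1470 * 0.961 = 1413
Group 4: 840 * 0.973 + 660 * 0.303 = 817 + 200 = 1017
Giving 567 / 1141 / 1413 / 1017.
After projecting period 2:
Births: 1141 * 0.204 = 233  |  1413 * 0.318 = 449 → 682
Group 2: 567 * 0.975 = 553
Group 3: 1141 * 0.961 = 1097
Group 4: 1413 * 0.973 + 1017 * 0.303 = 1375 + 308 = 1683
Giving 682 / 553 / 1097 / 1683.
After projecting period 3:
Births: 553 * 0.204 = 113  |  1097 * 0.318 = 349 → 462
Group 2: 682 * 0.975 = 665
Group 3: 553 * 0.961 = 531
Group 4: 1097 * 0.973 + 1683 * 0.303 = 1067 + 510 = 1577
Giving 462 / 665 / 531 / 1577.
After projecting period 4:
Births: 665 * 0.204 = 136  |  531 * 0.318 = 169 → 305
Group 2: 462 * 0.975 = 450
Group 3: 665 * 0.961 = 639
Group 4: 531 * 0.973 + 1577 * 0.303 = 517 + 478 = 995
Giving 305 / 450 / 639 / 995.

639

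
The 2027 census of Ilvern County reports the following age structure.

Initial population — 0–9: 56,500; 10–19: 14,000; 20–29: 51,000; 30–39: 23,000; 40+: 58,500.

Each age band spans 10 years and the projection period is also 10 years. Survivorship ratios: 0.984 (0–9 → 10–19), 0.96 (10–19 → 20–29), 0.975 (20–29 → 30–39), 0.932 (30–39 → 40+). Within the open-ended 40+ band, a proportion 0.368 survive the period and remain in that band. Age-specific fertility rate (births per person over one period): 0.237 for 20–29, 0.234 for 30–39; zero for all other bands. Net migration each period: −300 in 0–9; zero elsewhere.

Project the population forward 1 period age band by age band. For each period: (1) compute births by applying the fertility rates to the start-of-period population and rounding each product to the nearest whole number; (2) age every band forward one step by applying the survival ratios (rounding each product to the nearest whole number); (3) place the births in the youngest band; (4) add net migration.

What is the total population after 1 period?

Period 1:
Births: 51000 × 0.237 = 12087  |  23000 × 0.234 = 5382 → 17469
10–19: 56500 × 0.984 = 55596
20–29: 14000 × 0.96 = 13440
30–39: 51000 × 0.975 = 49725
40+: 23000 × 0.932 + 58500 × 0.368 = 21436 + 21528 = 42964
Net migration: 0–9 − 300 → 17169
Giving 17169 / 55596 / 13440 / 49725 / 42964.
Total after period 1: 17169 + 55596 + 13440 + 49725 + 42964 = 178894

178894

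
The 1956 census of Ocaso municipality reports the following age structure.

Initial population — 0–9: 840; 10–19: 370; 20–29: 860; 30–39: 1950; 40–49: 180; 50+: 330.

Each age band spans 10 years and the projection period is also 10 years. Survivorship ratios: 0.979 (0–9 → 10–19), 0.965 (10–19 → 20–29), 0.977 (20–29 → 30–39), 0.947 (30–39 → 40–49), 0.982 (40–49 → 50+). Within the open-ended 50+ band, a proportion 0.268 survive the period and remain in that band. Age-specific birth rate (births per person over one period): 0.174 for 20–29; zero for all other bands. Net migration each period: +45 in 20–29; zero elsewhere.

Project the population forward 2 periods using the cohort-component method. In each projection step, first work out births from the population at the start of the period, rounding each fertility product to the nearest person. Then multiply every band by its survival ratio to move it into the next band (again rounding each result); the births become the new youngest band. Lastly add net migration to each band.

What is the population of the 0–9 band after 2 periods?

[period 1]
Births: 860 * 0.174 = 150
10–19: 840 * 0.979 = 822
20–29: 370 * 0.965 = 357
30–39: 860 * 0.977 = 840
40–49: 1950 * 0.947 = 1847
50+: 180 * 0.982 + 330 * 0.268 = 177 + 88 = 265
Net migration: 20–29 + 45 → 402
Giving 150 / 822 / 402 / 840 / 1847 / 265.
[period 2]
Births: 402 * 0.174 = 70
10–19: 150 * 0.979 = 147
20–29: 822 * 0.965 = 793
30–39: 402 * 0.977 = 393
40–49: 840 * 0.947 = 795
50+: 1847 * 0.982 + 265 * 0.268 = 1814 + 71 = 1885
Net migration: 20–29 + 45 → 838
Giving 70 / 147 / 838 / 393 / 795 / 1885.

70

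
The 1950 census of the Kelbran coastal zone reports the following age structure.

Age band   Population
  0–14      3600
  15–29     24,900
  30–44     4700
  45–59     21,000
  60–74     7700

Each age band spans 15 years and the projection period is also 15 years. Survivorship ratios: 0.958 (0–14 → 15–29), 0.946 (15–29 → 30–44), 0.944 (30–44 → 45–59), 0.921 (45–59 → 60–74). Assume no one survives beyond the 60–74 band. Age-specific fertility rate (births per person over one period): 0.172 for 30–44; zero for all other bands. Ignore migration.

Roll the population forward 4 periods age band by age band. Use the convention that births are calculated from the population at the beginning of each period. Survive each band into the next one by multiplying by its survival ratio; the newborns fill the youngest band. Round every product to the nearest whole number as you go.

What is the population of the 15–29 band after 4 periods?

Let band 1 be 0–14 through band 5 = 60–74.
After projecting period 1:
Births: 4700 × 0.172 = 808
Band 2: 3600 × 0.958 = 3449
Band 3: 24900 × 0.946 = 23555
Band 4: 4700 × 0.944 = 4437
Band 5: 21000 × 0.921 = 19341
End of period: [808, 3449, 23555, 4437, 19341]
After projecting period 2:
Births: 23555 × 0.172 = 4051
Band 2: 808 × 0.958 = 774
Band 3: 3449 × 0.946 = 3263
Band 4: 23555 × 0.944 = 22236
Band 5: 4437 × 0.921 = 4086
End of period: [4051, 774, 3263, 22236, 4086]
After projecting period 3:
Births: 3263 × 0.172 = 561
Band 2: 4051 × 0.958 = 3881
Band 3: 774 × 0.946 = 732
Band 4: 3263 × 0.944 = 3080
Band 5: 22236 × 0.921 = 20479
End of period: [561, 3881, 732, 3080, 20479]
After projecting period 4:
Births: 732 × 0.172 = 126
Band 2: 561 × 0.958 = 537
Band 3: 3881 × 0.946 = 3671
Band 4: 732 × 0.944 = 691
Band 5: 3080 × 0.921 = 2837
End of period: [126, 537, 3671, 691, 2837]

537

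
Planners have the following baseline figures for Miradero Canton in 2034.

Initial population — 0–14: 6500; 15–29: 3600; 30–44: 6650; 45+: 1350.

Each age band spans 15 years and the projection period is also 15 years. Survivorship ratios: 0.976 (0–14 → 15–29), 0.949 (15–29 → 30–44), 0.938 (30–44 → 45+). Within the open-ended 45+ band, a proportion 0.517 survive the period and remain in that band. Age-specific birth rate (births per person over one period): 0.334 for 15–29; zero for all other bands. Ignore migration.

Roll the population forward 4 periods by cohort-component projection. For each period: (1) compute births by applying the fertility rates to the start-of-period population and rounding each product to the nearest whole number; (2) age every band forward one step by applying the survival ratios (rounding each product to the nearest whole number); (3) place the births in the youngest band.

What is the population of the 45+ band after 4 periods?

5778

Period 1.
Births: 3600 * 0.334 = 1202
15–29: 6500 * 0.976 = 6344
30–44: 3600 * 0.949 = 3416
45+: 6650 * 0.938 + 1350 * 0.517 = 6238 + 698 = 6936
→ [1202, 6344, 3416, 6936]
Period 2.
Births: 6344 * 0.334 = 2119
15–29: 1202 * 0.976 = 1173
30–44: 6344 * 0.949 = 6020
45+: 3416 * 0.938 + 6936 * 0.517 = 3204 + 3586 = 6790
→ [2119, 1173, 6020, 6790]
Period 3.
Births: 1173 * 0.334 = 392
15–29: 2119 * 0.976 = 2068
30–44: 1173 * 0.949 = 1113
45+: 6020 * 0.938 + 6790 * 0.517 = 5647 + 3510 = 9157
→ [392, 2068, 1113, 9157]
Period 4.
Births: 2068 * 0.334 = 691
15–29: 392 * 0.976 = 383
30–44: 2068 * 0.949 = 1963
45+: 1113 * 0.938 + 9157 * 0.517 = 1044 + 4734 = 5778
→ [691, 383, 1963, 5778]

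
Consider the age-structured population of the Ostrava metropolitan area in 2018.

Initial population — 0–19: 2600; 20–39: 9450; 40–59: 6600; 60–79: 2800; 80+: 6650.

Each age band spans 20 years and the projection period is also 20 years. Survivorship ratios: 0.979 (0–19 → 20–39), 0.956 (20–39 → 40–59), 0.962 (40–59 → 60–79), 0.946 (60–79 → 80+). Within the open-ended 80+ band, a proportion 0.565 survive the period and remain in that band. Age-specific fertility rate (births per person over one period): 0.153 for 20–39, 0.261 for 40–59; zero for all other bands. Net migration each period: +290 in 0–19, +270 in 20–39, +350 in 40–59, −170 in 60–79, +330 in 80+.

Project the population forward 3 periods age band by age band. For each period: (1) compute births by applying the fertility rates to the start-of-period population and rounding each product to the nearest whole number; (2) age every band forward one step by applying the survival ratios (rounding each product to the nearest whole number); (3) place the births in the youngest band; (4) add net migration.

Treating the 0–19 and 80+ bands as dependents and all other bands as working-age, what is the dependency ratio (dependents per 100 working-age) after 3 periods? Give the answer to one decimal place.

160.3

Let band 1 be 0–19 through band 5 = 80+.
Period 1.
Births: 9450 * 0.153 = 1446, 6600 * 0.261 = 1723 ⇒ total 3169
Band 2: 2600 * 0.979 = 2545
Band 3: 9450 * 0.956 = 9034
Band 4: 6600 * 0.962 = 6349
Band 5: 2800 * 0.946 + 6650 * 0.565 = 2649 + 3757 = 6406
Net migration: Band 1 + 290 → 3459; Band 2 + 270 → 2815; Band 3 + 350 → 9384; Band 4 − 170 → 6179; Band 5 + 330 → 6736
→ [3459, 2815, 9384, 6179, 6736]
Period 2.
Births: 2815 * 0.153 = 431, 9384 * 0.261 = 2449 ⇒ total 2880
Band 2: 3459 * 0.979 = 3386
Band 3: 2815 * 0.956 = 2691
Band 4: 9384 * 0.962 = 9027
Band 5: 6179 * 0.946 + 6736 * 0.565 = 5845 + 3806 = 9651
Net migration: Band 1 + 290 → 3170; Band 2 + 270 → 3656; Band 3 + 350 → 3041; Band 4 − 170 → 8857; Band 5 + 330 → 9981
→ [3170, 3656, 3041, 8857, 9981]
Period 3.
Births: 3656 * 0.153 = 559, 3041 * 0.261 = 794 ⇒ total 1353
Band 2: 3170 * 0.979 = 3103
Band 3: 3656 * 0.956 = 3495
Band 4: 3041 * 0.962 = 2925
Band 5: 8857 * 0.946 + 9981 * 0.565 = 8379 + 5639 = 14018
Net migration: Band 1 + 290 → 1643; Band 2 + 270 → 3373; Band 3 + 350 → 3845; Band 4 − 170 → 2755; Band 5 + 330 → 14348
→ [1643, 3373, 3845, 2755, 14348]
Dependents (band 0–19 + band 80+) = 1643 + 14348 = 15991; working-age = 9973; ratio = 15991/9973 × 100 = 160.3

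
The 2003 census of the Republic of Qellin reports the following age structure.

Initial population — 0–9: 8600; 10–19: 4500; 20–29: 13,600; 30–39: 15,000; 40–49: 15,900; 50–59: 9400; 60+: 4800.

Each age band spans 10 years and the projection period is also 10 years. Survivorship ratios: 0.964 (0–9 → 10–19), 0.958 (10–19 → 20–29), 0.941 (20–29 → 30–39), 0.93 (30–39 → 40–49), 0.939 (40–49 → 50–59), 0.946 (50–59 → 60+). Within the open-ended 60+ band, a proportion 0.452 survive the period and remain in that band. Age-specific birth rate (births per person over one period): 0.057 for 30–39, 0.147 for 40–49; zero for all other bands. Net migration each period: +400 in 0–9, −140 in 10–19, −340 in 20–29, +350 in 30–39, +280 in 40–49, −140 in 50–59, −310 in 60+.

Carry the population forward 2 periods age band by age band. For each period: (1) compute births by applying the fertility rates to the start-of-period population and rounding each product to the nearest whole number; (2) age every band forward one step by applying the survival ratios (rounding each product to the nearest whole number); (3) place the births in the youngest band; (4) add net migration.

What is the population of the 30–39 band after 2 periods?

4087

Let band 1 be 0–9 through band 7 = 60+.
Period 1.
Births: 15000 × 0.057 = 855 ; 15900 × 0.147 = 2337 ⇒ total 3192
Band 2: 8600 × 0.964 = 8290
Band 3: 4500 × 0.958 = 4311
Band 4: 13600 × 0.941 = 12798
Band 5: 15000 × 0.93 = 13950
Band 6: 15900 × 0.939 = 14930
Band 7: 9400 × 0.946 + 4800 × 0.452 = 8892 + 2170 = 11062
Net migration: Band 1 + 400 → 3592; Band 2 − 140 → 8150; Band 3 − 340 → 3971; Band 4 + 350 → 13148; Band 5 + 280 → 14230; Band 6 − 140 → 14790; Band 7 − 310 → 10752
Giving 3592 / 8150 / 3971 / 13148 / 14230 / 14790 / 10752.
Period 2.
Births: 13148 × 0.057 = 749 ; 14230 × 0.147 = 2092 ⇒ total 2841
Band 2: 3592 × 0.964 = 3463
Band 3: 8150 × 0.958 = 7808
Band 4: 3971 × 0.941 = 3737
Band 5: 13148 × 0.93 = 12228
Band 6: 14230 × 0.939 = 13362
Band 7: 14790 × 0.946 + 10752 × 0.452 = 13991 + 4860 = 18851
Net migration: Band 1 + 400 → 3241; Band 2 − 140 → 3323; Band 3 − 340 → 7468; Band 4 + 350 → 4087; Band 5 + 280 → 12508; Band 6 − 140 → 13222; Band 7 − 310 → 18541
Giving 3241 / 3323 / 7468 / 4087 / 12508 / 13222 / 18541.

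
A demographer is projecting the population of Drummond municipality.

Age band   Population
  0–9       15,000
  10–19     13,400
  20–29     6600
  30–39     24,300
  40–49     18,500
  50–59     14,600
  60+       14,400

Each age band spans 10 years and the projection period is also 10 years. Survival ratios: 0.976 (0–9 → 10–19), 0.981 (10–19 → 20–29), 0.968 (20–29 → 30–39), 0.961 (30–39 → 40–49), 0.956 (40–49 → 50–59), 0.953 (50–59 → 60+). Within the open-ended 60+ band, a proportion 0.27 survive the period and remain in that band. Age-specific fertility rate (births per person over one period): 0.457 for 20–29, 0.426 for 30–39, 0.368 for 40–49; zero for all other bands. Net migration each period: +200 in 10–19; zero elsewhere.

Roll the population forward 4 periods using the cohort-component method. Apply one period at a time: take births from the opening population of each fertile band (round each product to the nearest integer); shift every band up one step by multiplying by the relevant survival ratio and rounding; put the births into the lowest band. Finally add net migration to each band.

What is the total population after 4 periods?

Numbering the groups 1..7 from youngest to oldest:
Period 1:
Births: 6600 × 0.457 = 3016  |  24300 × 0.426 = 10352  |  18500 × 0.368 = 6808 ⇒ total 20176
Group 2: 15000 × 0.976 = 14640
Group 3: 13400 × 0.981 = 13145
Group 4: 6600 × 0.968 = 6389
Group 5: 24300 × 0.961 = 23352
Group 6: 18500 × 0.956 = 17686
Group 7: 14600 × 0.953 + 14400 × 0.27 = 13914 + 3888 = 17802
Net migration: Group 2 + 200 → 14840
End of period: [20176, 14840, 13145, 6389, 23352, 17686, 17802]
Period 2:
Births: 13145 × 0.457 = 6007  |  6389 × 0.426 = 2722  |  23352 × 0.368 = 8594 ⇒ total 17323
Group 2: 20176 × 0.976 = 19692
Group 3: 14840 × 0.981 = 14558
Group 4: 13145 × 0.968 = 12724
Group 5: 6389 × 0.961 = 6140
Group 6: 23352 × 0.956 = 22325
Group 7: 17686 × 0.953 + 17802 × 0.27 = 16855 + 4807 = 21662
Net migration: Group 2 + 200 → 19892
End of period: [17323, 19892, 14558, 12724, 6140, 22325, 21662]
Period 3:
Births: 14558 × 0.457 = 6653  |  12724 × 0.426 = 5420  |  6140 × 0.368 = 2260 ⇒ total 14333
Group 2: 17323 × 0.976 = 16907
Group 3: 19892 × 0.981 = 19514
Group 4: 14558 × 0.968 = 14092
Group 5: 12724 × 0.961 = 12228
Group 6: 6140 × 0.956 = 5870
Group 7: 22325 × 0.953 + 21662 × 0.27 = 21276 + 5849 = 27125
Net migration: Group 2 + 200 → 17107
End of period: [14333, 17107, 19514, 14092, 12228, 5870, 27125]
Period 4:
Births: 19514 × 0.457 = 8918  |  14092 × 0.426 = 6003  |  12228 × 0.368 = 4500 ⇒ total 19421
Group 2: 14333 × 0.976 = 13989
Group 3: 17107 × 0.981 = 16782
Group 4: 19514 × 0.968 = 18890
Group 5: 14092 × 0.961 = 13542
Group 6: 12228 × 0.956 = 11690
Group 7: 5870 × 0.953 + 27125 × 0.27 = 5594 + 7324 = 12918
Net migration: Group 2 + 200 → 14189
End of period: [19421, 14189, 16782, 18890, 13542, 11690, 12918]
Total after period 4: 19421 + 14189 + 16782 + 18890 + 13542 + 11690 + 12918 = 107432

107432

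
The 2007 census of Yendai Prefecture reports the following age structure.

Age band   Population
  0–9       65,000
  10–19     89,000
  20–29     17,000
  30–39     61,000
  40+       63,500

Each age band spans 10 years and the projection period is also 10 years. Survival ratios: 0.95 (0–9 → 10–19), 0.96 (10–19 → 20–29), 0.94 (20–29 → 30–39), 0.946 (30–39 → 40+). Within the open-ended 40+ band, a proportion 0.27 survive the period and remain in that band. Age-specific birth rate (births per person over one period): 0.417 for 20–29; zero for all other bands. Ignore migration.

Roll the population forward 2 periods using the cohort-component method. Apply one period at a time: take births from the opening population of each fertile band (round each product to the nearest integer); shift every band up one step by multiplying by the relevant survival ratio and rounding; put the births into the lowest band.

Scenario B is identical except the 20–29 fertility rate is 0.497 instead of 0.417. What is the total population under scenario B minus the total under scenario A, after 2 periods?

8128

Let band 1 be 0–9 through band 5 = 40+.
Period 1.
Births: 17000 * 0.417 = 7089
Band 2: 65000 * 0.95 = 61750
Band 3: 89000 * 0.96 = 85440
Band 4: 17000 * 0.94 = 15980
Band 5: 61000 * 0.946 + 63500 * 0.27 = 57706 + 17145 = 74851
Population now: 0–9=7089, 10–19=61750, 20–29=85440, 30–39=15980, 40+=74851
Period 2.
Births: 85440 * 0.417 = 35628
Band 2: 7089 * 0.95 = 6735
Band 3: 61750 * 0.96 = 59280
Band 4: 85440 * 0.94 = 80314
Band 5: 15980 * 0.946 + 74851 * 0.27 = 15117 + 20210 = 35327
Population now: 0–9=35628, 10–19=6735, 20–29=59280, 30–39=80314, 40+=35327
Scenario A total after 2 periods: 217284
Scenario B projection —
Period 1.
Births: 17000 * 0.497 = 8449
Band 2: 65000 * 0.95 = 61750
Band 3: 89000 * 0.96 = 85440
Band 4: 17000 * 0.94 = 15980
Band 5: 61000 * 0.946 + 63500 * 0.27 = 57706 + 17145 = 74851
Population now: 0–9=8449, 10–19=61750, 20–29=85440, 30–39=15980, 40+=74851
Period 2.
Births: 85440 * 0.497 = 42464
Band 2: 8449 * 0.95 = 8027
Band 3: 61750 * 0.96 = 59280
Band 4: 85440 * 0.94 = 80314
Band 5: 15980 * 0.946 + 74851 * 0.27 = 15117 + 20210 = 35327
Population now: 0–9=42464, 10–19=8027, 20–29=59280, 30–39=80314, 40+=35327
Scenario B total after 2 periods: 225412
Difference B − A = 225412 − 217284 = 8128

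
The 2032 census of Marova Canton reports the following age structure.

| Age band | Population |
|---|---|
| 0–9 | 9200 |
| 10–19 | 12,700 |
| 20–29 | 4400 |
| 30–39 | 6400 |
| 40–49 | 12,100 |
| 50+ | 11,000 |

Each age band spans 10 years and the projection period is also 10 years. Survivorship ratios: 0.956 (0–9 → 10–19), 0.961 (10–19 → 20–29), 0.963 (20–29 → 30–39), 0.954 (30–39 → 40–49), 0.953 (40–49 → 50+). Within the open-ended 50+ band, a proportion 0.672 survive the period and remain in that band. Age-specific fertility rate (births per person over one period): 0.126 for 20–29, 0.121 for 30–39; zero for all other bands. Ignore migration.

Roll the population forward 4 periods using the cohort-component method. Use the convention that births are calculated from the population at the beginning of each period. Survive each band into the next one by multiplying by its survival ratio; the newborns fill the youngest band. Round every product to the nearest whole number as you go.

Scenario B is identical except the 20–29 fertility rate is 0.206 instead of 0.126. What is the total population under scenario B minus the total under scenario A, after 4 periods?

Period 1:
Births: 4400 × 0.126 = 554, 6400 × 0.121 = 774 → total 1328
10–19: 9200 × 0.956 = 8795
20–29: 12700 × 0.961 = 12205
30–39: 4400 × 0.963 = 4237
40–49: 6400 × 0.954 = 6106
50+: 12100 × 0.953 + 11000 × 0.672 = 11531 + 7392 = 18923
→ [1328, 8795, 12205, 4237, 6106, 18923]
Period 2:
Births: 12205 × 0.126 = 1538, 4237 × 0.121 = 513 → total 2051
10–19: 1328 × 0.956 = 1270
20–29: 8795 × 0.961 = 8452
30–39: 12205 × 0.963 = 11753
40–49: 4237 × 0.954 = 4042
50+: 6106 × 0.953 + 18923 × 0.672 = 5819 + 12716 = 18535
→ [2051, 1270, 8452, 11753, 4042, 18535]
Period 3:
Births: 8452 × 0.126 = 1065, 11753 × 0.121 = 1422 → total 2487
10–19: 2051 × 0.956 = 1961
20–29: 1270 × 0.961 = 1220
30–39: 8452 × 0.963 = 8139
40–49: 11753 × 0.954 = 11212
50+: 4042 × 0.953 + 18535 × 0.672 = 3852 + 12456 = 16308
→ [2487, 1961, 1220, 8139, 11212, 16308]
Period 4:
Births: 1220 × 0.126 = 154, 8139 × 0.121 = 985 → total 1139
10–19: 2487 × 0.956 = 2378
20–29: 1961 × 0.961 = 1885
30–39: 1220 × 0.963 = 1175
40–49: 8139 × 0.954 = 7765
50+: 11212 × 0.953 + 16308 × 0.672 = 10685 + 10959 = 21644
→ [1139, 2378, 1885, 1175, 7765, 21644]
Scenario A total after 4 periods: 35986
Scenario B projection —
Period 1:
Births: 4400 × 0.206 = 906, 6400 × 0.121 = 774 → total 1680
10–19: 9200 × 0.956 = 8795
20–29: 12700 × 0.961 = 12205
30–39: 4400 × 0.963 = 4237
40–49: 6400 × 0.954 = 6106
50+: 12100 × 0.953 + 11000 × 0.672 = 11531 + 7392 = 18923
→ [1680, 8795, 12205, 4237, 6106, 18923]
Period 2:
Births: 12205 × 0.206 = 2514, 4237 × 0.121 = 513 → total 3027
10–19: 1680 × 0.956 = 1606
20–29: 8795 × 0.961 = 8452
30–39: 12205 × 0.963 = 11753
40–49: 4237 × 0.954 = 4042
50+: 6106 × 0.953 + 18923 × 0.672 = 5819 + 12716 = 18535
→ [3027, 1606, 8452, 11753, 4042, 18535]
Period 3:
Births: 8452 × 0.206 = 1741, 11753 × 0.121 = 1422 → total 3163
10–19: 3027 × 0.956 = 2894
20–29: 1606 × 0.961 = 1543
30–39: 8452 × 0.963 = 8139
40–49: 11753 × 0.954 = 11212
50+: 4042 × 0.953 + 18535 × 0.672 = 3852 + 12456 = 16308
→ [3163, 2894, 1543, 8139, 11212, 16308]
Period 4:
Births: 1543 × 0.206 = 318, 8139 × 0.121 = 985 → total 1303
10–19: 3163 × 0.956 = 3024
20–29: 2894 × 0.961 = 2781
30–39: 1543 × 0.963 = 1486
40–49: 8139 × 0.954 = 7765
50+: 11212 × 0.953 + 16308 × 0.672 = 10685 + 10959 = 21644
→ [1303, 3024, 2781, 1486, 7765, 21644]
Scenario B total after 4 periods: 38003
Difference B − A = 38003 − 35986 = 2017

2017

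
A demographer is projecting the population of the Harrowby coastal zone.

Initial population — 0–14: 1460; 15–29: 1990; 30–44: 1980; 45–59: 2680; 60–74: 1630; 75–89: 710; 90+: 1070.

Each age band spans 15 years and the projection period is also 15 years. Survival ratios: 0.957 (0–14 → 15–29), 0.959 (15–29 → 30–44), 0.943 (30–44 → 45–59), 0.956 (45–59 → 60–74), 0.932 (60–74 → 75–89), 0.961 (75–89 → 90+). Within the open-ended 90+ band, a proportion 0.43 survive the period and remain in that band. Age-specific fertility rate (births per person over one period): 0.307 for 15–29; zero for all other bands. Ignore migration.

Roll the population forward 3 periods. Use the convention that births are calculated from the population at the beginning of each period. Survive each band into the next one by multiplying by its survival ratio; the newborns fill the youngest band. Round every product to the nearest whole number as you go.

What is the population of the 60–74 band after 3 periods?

1720

After projecting period 1:
Births: 1990 × 0.307 = 611
15–29: 1460 × 0.957 = 1397
30–44: 1990 × 0.959 = 1908
45–59: 1980 × 0.943 = 1867
60–74: 2680 × 0.956 = 2562
75–89: 1630 × 0.932 = 1519
90+: 710 × 0.961 + 1070 × 0.43 = 682 + 460 = 1142
Population now: 0–14=611, 15–29=1397, 30–44=1908, 45–59=1867, 60–74=2562, 75–89=1519, 90+=1142
After projecting period 2:
Births: 1397 × 0.307 = 429
15–29: 611 × 0.957 = 585
30–44: 1397 × 0.959 = 1340
45–59: 1908 × 0.943 = 1799
60–74: 1867 × 0.956 = 1785
75–89: 2562 × 0.932 = 2388
90+: 1519 × 0.961 + 1142 × 0.43 = 1460 + 491 = 1951
Population now: 0–14=429, 15–29=585, 30–44=1340, 45–59=1799, 60–74=1785, 75–89=2388, 90+=1951
After projecting period 3:
Births: 585 × 0.307 = 180
15–29: 429 × 0.957 = 411
30–44: 585 × 0.959 = 561
45–59: 1340 × 0.943 = 1264
60–74: 1799 × 0.956 = 1720
75–89: 1785 × 0.932 = 1664
90+: 2388 × 0.961 + 1951 × 0.43 = 2295 + 839 = 3134
Population now: 0–14=180, 15–29=411, 30–44=561, 45–59=1264, 60–74=1720, 75–89=1664, 90+=3134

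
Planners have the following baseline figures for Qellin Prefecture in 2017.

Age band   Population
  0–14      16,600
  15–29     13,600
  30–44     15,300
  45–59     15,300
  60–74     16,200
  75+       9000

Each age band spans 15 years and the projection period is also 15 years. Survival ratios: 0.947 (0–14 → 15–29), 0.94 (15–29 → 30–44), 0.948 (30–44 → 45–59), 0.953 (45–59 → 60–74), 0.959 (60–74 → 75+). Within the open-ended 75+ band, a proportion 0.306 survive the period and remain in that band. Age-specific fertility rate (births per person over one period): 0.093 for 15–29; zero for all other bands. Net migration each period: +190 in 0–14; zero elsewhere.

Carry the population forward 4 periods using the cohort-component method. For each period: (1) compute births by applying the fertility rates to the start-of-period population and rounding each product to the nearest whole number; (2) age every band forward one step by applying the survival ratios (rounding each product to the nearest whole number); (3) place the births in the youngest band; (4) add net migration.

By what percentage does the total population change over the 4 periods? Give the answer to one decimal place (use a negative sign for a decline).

Period 1.
Births: 13600 × 0.093 = 1265
15–29: 16600 × 0.947 = 15720
30–44: 13600 × 0.94 = 12784
45–59: 15300 × 0.948 = 14504
60–74: 15300 × 0.953 = 14581
75+: 16200 × 0.959 + 9000 × 0.306 = 15536 + 2754 = 18290
Net migration: 0–14 + 190 → 1455
→ [1455, 15720, 12784, 14504, 14581, 18290]
Period 2.
Births: 15720 × 0.093 = 1462
15–29: 1455 × 0.947 = 1378
30–44: 15720 × 0.94 = 14777
45–59: 12784 × 0.948 = 12119
60–74: 14504 × 0.953 = 13822
75+: 14581 × 0.959 + 18290 × 0.306 = 13983 + 5597 = 19580
Net migration: 0–14 + 190 → 1652
→ [1652, 1378, 14777, 12119, 13822, 19580]
Period 3.
Births: 1378 × 0.093 = 128
15–29: 1652 × 0.947 = 1564
30–44: 1378 × 0.94 = 1295
45–59: 14777 × 0.948 = 14009
60–74: 12119 × 0.953 = 11549
75+: 13822 × 0.959 + 19580 × 0.306 = 13255 + 5991 = 19246
Net migration: 0–14 + 190 → 318
→ [318, 1564, 1295, 14009, 11549, 19246]
Period 4.
Births: 1564 × 0.093 = 145
15–29: 318 × 0.947 = 301
30–44: 1564 × 0.94 = 1470
45–59: 1295 × 0.948 = 1228
60–74: 14009 × 0.953 = 13351
75+: 11549 × 0.959 + 19246 × 0.306 = 11075 + 5889 = 16964
Net migration: 0–14 + 190 → 335
→ [335, 301, 1470, 1228, 13351, 16964]
Total: 86000 → 33649; change = -52351; percentage change = -60.9%

-60.9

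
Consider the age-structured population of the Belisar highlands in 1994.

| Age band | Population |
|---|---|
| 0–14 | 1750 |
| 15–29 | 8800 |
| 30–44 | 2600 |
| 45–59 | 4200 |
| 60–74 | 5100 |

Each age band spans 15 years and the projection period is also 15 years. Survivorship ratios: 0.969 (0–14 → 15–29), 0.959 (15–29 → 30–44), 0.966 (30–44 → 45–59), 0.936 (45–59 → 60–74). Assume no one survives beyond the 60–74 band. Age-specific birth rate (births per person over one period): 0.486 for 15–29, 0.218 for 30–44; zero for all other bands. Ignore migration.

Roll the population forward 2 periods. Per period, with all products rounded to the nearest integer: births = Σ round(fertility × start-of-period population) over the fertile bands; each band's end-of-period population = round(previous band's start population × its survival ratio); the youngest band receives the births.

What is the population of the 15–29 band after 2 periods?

— Period 1 —
Births: 8800 × 0.486 = 4277, 2600 × 0.218 = 567 → total 4844
15–29: 1750 × 0.969 = 1696
30–44: 8800 × 0.959 = 8439
45–59: 2600 × 0.966 = 2512
60–74: 4200 × 0.936 = 3931
Population now: 0–14=4844, 15–29=1696, 30–44=8439, 45–59=2512, 60–74=3931
— Period 2 —
Births: 1696 × 0.486 = 824, 8439 × 0.218 = 1840 → total 2664
15–29: 4844 × 0.969 = 4694
30–44: 1696 × 0.959 = 1626
45–59: 8439 × 0.966 = 8152
60–74: 2512 × 0.936 = 2351
Population now: 0–14=2664, 15–29=4694, 30–44=1626, 45–59=8152, 60–74=2351

4694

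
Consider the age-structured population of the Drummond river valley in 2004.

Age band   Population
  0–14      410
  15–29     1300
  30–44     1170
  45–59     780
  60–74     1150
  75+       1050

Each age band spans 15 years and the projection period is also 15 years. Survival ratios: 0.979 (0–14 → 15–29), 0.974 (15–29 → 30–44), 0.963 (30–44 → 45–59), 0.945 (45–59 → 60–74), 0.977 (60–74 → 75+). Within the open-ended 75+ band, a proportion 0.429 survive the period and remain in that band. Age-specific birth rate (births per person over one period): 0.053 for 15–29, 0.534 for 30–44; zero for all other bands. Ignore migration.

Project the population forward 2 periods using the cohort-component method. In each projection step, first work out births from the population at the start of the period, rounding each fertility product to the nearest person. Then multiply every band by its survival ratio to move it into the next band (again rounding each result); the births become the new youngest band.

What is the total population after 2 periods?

5446

(Bands numbered youngest = 1 to oldest = 6.)
Period 1:
Births: 1300 × 0.053 = 69, 1170 × 0.534 = 625 → 694
Band 2: 410 × 0.979 = 401
Band 3: 1300 × 0.974 = 1266
Band 4: 1170 × 0.963 = 1127
Band 5: 780 × 0.945 = 737
Band 6: 1150 × 0.977 + 1050 × 0.429 = 1124 + 450 = 1574
Population now: 0–14=694, 15–29=401, 30–44=1266, 45–59=1127, 60–74=737, 75+=1574
Period 2:
Births: 401 × 0.053 = 21, 1266 × 0.534 = 676 → 697
Band 2: 694 × 0.979 = 679
Band 3: 401 × 0.974 = 391
Band 4: 1266 × 0.963 = 1219
Band 5: 1127 × 0.945 = 1065
Band 6: 737 × 0.977 + 1574 × 0.429 = 720 + 675 = 1395
Population now: 0–14=697, 15–29=679, 30–44=391, 45–59=1219, 60–74=1065, 75+=1395
Total after period 2: 697 + 679 + 391 + 1219 + 1065 + 1395 = 5446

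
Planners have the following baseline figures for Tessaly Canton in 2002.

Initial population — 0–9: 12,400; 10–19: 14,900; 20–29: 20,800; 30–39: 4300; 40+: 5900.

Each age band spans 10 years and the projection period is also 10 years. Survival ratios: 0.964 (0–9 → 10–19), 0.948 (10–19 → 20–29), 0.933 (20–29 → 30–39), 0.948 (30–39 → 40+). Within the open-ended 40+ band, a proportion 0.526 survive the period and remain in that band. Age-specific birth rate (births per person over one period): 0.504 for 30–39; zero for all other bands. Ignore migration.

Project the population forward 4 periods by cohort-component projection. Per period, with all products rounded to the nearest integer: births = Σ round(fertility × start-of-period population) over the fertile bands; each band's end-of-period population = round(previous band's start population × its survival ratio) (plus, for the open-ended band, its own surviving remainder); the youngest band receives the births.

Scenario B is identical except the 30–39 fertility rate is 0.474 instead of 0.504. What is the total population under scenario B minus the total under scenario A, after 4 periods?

Period 1:
Births: 4300 × 0.504 = 2167
10–19: 12400 × 0.964 = 11954
20–29: 14900 × 0.948 = 14125
30–39: 20800 × 0.933 = 19406
40+: 4300 × 0.948 + 5900 × 0.526 = 4076 + 3103 = 7179
Giving 2167 / 11954 / 14125 / 19406 / 7179.
Period 2:
Births: 19406 × 0.504 = 9781
10–19: 2167 × 0.964 = 2089
20–29: 11954 × 0.948 = 11332
30–39: 14125 × 0.933 = 13179
40+: 19406 × 0.948 + 7179 × 0.526 = 18397 + 3776 = 22173
Giving 9781 / 2089 / 11332 / 13179 / 22173.
Period 3:
Births: 13179 × 0.504 = 6642
10–19: 9781 × 0.964 = 9429
20–29: 2089 × 0.948 = 1980
30–39: 11332 × 0.933 = 10573
40+: 13179 × 0.948 + 22173 × 0.526 = 12494 + 11663 = 24157
Giving 6642 / 9429 / 1980 / 10573 / 24157.
Period 4:
Births: 10573 × 0.504 = 5329
10–19: 6642 × 0.964 = 6403
20–29: 9429 × 0.948 = 8939
30–39: 1980 × 0.933 = 1847
40+: 10573 × 0.948 + 24157 × 0.526 = 10023 + 12707 = 22730
Giving 5329 / 6403 / 8939 / 1847 / 22730.
Scenario A total after 4 periods: 45248
Scenario B projection —
Period 1:
Births: 4300 × 0.474 = 2038
10–19: 12400 × 0.964 = 11954
20–29: 14900 × 0.948 = 14125
30–39: 20800 × 0.933 = 19406
40+: 4300 × 0.948 + 5900 × 0.526 = 4076 + 3103 = 7179
Giving 2038 / 11954 / 14125 / 19406 / 7179.
Period 2:
Births: 19406 × 0.474 = 9198
10–19: 2038 × 0.964 = 1965
20–29: 11954 × 0.948 = 11332
30–39: 14125 × 0.933 = 13179
40+: 19406 × 0.948 + 7179 × 0.526 = 18397 + 3776 = 22173
Giving 9198 / 1965 / 11332 / 13179 / 22173.
Period 3:
Births: 13179 × 0.474 = 6247
10–19: 9198 × 0.964 = 8867
20–29: 1965 × 0.948 = 1863
30–39: 11332 × 0.933 = 10573
40+: 13179 × 0.948 + 22173 × 0.526 = 12494 + 11663 = 24157
Giving 6247 / 8867 / 1863 / 10573 / 24157.
Period 4:
Births: 10573 × 0.474 = 5012
10–19: 6247 × 0.964 = 6022
20–29: 8867 × 0.948 = 8406
30–39: 1863 × 0.933 = 1738
40+: 10573 × 0.948 + 24157 × 0.526 = 10023 + 12707 = 22730
Giving 5012 / 6022 / 8406 / 1738 / 22730.
Scenario B total after 4 periods: 43908
Difference B − A = 43908 − 45248 = -1340

-1340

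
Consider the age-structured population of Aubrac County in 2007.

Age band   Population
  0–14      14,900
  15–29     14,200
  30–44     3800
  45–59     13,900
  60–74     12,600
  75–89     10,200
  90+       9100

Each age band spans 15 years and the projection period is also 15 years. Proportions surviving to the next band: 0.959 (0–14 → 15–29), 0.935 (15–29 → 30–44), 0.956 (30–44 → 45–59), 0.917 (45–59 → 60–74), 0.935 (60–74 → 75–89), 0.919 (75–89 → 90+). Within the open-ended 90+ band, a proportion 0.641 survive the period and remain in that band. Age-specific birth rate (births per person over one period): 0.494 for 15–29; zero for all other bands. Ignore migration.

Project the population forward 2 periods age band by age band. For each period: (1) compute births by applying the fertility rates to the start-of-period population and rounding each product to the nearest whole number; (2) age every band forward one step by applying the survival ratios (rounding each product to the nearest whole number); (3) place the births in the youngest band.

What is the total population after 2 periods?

75663

Let band 1 be 0–14 through band 7 = 90+.
[period 1]
Births: 14200 × 0.494 = 7015
Band 2: 14900 × 0.959 = 14289
Band 3: 14200 × 0.935 = 13277
Band 4: 3800 × 0.956 = 3633
Band 5: 13900 × 0.917 = 12746
Band 6: 12600 × 0.935 = 11781
Band 7: 10200 × 0.919 + 9100 × 0.641 = 9374 + 5833 = 15207
Giving 7015 / 14289 / 13277 / 3633 / 12746 / 11781 / 15207.
[period 2]
Births: 14289 × 0.494 = 7059
Band 2: 7015 × 0.959 = 6727
Band 3: 14289 × 0.935 = 13360
Band 4: 13277 × 0.956 = 12693
Band 5: 3633 × 0.917 = 3331
Band 6: 12746 × 0.935 = 11918
Band 7: 11781 × 0.919 + 15207 × 0.641 = 10827 + 9748 = 20575
Giving 7059 / 6727 / 13360 / 12693 / 3331 / 11918 / 20575.
Total after period 2: 7059 + 6727 + 13360 + 12693 + 3331 + 11918 + 20575 = 75663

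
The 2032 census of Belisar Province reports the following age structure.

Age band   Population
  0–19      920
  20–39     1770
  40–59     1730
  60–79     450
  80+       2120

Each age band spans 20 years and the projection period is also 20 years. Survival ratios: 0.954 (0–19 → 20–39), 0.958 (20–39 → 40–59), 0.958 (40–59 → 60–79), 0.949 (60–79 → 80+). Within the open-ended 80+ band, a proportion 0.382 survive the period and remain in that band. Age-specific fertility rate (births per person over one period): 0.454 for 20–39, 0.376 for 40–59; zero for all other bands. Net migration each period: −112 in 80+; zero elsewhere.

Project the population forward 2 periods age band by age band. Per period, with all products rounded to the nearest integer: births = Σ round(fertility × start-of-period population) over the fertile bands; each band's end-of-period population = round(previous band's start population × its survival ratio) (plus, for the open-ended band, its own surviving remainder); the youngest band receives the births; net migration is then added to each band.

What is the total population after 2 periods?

After projecting period 1:
Births: 1770 × 0.454 = 804, 1730 × 0.376 = 650 → total 1454
20–39: 920 × 0.954 = 878
40–59: 1770 × 0.958 = 1696
60–79: 1730 × 0.958 = 1657
80+: 450 × 0.949 + 2120 × 0.382 = 427 + 810 = 1237
Net migration: 80+ − 112 → 1125
→ [1454, 878, 1696, 1657, 1125]
After projecting period 2:
Births: 878 × 0.454 = 399, 1696 × 0.376 = 638 → total 1037
20–39: 1454 × 0.954 = 1387
40–59: 878 × 0.958 = 841
60–79: 1696 × 0.958 = 1625
80+: 1657 × 0.949 + 1125 × 0.382 = 1572 + 430 = 2002
Net migration: 80+ − 112 → 1890
→ [1037, 1387, 841, 1625, 1890]
Total after period 2: 1037 + 1387 + 841 + 1625 + 1890 = 6780

6780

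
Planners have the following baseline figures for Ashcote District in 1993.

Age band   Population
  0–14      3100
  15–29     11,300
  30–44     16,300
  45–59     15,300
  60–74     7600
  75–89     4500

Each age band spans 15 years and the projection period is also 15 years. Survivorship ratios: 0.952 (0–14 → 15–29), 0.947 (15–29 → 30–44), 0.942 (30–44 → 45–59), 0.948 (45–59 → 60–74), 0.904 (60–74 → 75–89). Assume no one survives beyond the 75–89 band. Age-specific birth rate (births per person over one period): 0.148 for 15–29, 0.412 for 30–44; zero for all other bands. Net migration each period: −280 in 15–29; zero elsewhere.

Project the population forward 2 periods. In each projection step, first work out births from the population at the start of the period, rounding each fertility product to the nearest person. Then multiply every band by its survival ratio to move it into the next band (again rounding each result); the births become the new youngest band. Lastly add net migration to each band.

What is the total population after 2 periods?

52787

Let group 1 be 0–14 through group 6 = 75–89.
[period 1]
Births: 11300 × 0.148 = 1672  |  16300 × 0.412 = 6716 — total 8388
Group 2: 3100 × 0.952 = 2951
Group 3: 11300 × 0.947 = 10701
Group 4: 16300 × 0.942 = 15355
Group 5: 15300 × 0.948 = 14504
Group 6: 7600 × 0.904 = 6870
Net migration: Group 2 − 280 → 2671
Population now: 0–14=8388, 15–29=2671, 30–44=10701, 45–59=15355, 60–74=14504, 75–89=6870
[period 2]
Births: 2671 × 0.148 = 395  |  10701 × 0.412 = 4409 — total 4804
Group 2: 8388 × 0.952 = 7985
Group 3: 2671 × 0.947 = 2529
Group 4: 10701 × 0.942 = 10080
Group 5: 15355 × 0.948 = 14557
Group 6: 14504 × 0.904 = 13112
Net migration: Group 2 − 280 → 7705
Population now: 0–14=4804, 15–29=7705, 30–44=2529, 45–59=10080, 60–74=14557, 75–89=13112
Total after period 2: 4804 + 7705 + 2529 + 10080 + 14557 + 13112 = 52787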